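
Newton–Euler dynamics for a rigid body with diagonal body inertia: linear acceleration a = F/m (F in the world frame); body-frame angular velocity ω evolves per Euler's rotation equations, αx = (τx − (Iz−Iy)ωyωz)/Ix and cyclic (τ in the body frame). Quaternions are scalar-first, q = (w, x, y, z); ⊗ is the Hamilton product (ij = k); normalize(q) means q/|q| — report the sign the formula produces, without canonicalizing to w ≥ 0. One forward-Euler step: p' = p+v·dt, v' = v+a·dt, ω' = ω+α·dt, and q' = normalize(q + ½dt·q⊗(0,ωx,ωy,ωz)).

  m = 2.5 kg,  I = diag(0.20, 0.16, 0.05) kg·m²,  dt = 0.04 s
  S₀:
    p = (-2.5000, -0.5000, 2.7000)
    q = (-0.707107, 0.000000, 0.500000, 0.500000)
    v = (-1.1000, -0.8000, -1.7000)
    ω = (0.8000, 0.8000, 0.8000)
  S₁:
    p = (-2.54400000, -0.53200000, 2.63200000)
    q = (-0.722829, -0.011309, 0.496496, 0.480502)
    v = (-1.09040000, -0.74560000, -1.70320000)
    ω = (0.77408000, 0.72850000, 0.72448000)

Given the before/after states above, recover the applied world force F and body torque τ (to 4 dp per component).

F = (0.6000, 3.4000, -0.2000)
τ = (-0.2000, -0.1900, -0.1200)

rate change Δω = (-0.02592000, -0.07150000, -0.07552000)
ω₀×(Iω₀) = (-0.0704, 0.0960, -0.0256)
applied torque τ = (-0.2000, -0.1900, -0.1200)
v₁ − v₀ = (0.00960000, 0.05440000, -0.00320000)
m·(v₁−v₀)/dt = (0.6000, 3.4000, -0.2000)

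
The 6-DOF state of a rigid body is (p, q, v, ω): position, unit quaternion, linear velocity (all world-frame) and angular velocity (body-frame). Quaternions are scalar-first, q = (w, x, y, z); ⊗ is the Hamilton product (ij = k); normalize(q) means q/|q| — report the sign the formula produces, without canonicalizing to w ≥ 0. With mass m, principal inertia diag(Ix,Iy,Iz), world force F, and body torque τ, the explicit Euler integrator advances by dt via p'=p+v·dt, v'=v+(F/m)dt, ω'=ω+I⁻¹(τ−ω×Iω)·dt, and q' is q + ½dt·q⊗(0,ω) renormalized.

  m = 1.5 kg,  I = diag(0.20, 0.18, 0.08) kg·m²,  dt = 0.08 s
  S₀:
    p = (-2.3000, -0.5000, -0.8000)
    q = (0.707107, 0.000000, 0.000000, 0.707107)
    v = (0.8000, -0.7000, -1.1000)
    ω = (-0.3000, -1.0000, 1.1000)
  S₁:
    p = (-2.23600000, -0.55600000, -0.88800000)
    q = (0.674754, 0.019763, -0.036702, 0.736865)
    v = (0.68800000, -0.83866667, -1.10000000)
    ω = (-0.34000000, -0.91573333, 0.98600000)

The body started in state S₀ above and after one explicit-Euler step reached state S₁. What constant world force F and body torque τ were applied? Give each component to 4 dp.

F = (-2.1000, -2.6000, 0.0000)
τ = (0.0100, 0.1500, -0.1200)

ω₁ − ω₀ = (-0.04000000, 0.08426667, -0.11400000)
precession coupling = (0.1100, -0.0396, -0.0060)
I·α + gyro = (0.0100, 0.1500, -0.1200)
velocity change Δv = (-0.11200000, -0.13866667, 0.00000000)
applied force F = (-2.1000, -2.6000, 0.0000)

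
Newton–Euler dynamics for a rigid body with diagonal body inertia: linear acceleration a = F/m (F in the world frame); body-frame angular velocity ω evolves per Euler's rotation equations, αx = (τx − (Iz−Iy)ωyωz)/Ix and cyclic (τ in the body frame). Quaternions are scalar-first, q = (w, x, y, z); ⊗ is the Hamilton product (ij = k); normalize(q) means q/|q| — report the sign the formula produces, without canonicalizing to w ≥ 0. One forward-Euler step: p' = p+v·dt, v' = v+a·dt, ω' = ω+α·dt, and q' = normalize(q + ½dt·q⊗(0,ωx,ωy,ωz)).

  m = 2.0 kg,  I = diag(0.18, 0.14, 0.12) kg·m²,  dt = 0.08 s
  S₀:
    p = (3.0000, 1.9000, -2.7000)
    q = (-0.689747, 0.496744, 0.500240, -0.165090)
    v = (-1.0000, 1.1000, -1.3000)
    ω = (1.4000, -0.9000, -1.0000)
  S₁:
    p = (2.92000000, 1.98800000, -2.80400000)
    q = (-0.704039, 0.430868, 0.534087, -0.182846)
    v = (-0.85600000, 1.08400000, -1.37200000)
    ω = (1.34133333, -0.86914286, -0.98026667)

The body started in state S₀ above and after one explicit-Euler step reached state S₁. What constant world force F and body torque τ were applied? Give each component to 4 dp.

rate change Δω = (-0.05866667, 0.03085714, 0.01973333)
precession coupling = (-0.0180, -0.0840, 0.0504)
I·α + gyro = (-0.1500, -0.0300, 0.0800)
v₁ − v₀ = (0.14400000, -0.01600000, -0.07200000)
F = m·Δv/dt = (3.6000, -0.4000, -1.8000)

F = (3.6000, -0.4000, -1.8000)
τ = (-0.1500, -0.0300, 0.0800)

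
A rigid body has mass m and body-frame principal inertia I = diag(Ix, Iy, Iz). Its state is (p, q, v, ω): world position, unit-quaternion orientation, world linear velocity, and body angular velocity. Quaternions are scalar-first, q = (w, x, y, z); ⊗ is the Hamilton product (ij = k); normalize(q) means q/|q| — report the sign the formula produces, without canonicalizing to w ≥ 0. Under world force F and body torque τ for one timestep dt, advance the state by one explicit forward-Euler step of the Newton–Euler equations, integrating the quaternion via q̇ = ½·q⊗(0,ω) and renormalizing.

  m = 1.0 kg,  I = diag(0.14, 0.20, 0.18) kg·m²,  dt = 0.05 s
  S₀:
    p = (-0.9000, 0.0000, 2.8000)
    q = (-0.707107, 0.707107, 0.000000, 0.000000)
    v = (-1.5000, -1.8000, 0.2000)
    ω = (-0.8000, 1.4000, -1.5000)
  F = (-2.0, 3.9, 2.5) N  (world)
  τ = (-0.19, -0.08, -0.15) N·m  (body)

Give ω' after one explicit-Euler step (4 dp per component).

gyro term ω×Iω = (0.0420, -0.0480, -0.0672)
(τ − ω×Iω)/I = (-1.6571, -0.1600, -0.4600)
new body rate ω' = (-0.8829, 1.3920, -1.5230)

ω' = (-0.8829, 1.3920, -1.5230)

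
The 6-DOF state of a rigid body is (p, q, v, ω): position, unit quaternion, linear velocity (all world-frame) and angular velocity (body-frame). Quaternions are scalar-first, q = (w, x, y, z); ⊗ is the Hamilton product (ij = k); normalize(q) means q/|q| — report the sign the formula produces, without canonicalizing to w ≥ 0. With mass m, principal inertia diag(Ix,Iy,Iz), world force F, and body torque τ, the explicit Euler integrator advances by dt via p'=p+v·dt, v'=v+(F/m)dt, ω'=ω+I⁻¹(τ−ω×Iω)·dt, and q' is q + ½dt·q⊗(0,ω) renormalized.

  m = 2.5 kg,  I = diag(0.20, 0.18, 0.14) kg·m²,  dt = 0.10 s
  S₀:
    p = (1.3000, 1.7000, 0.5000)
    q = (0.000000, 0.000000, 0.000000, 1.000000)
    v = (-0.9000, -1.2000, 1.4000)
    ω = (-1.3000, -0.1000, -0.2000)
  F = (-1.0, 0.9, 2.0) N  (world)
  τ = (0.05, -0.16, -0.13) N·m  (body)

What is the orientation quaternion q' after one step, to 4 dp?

q' = (0.0100, 0.0050, -0.0649, 0.9978)

q⊗(0,ω) = (0.2000000, 0.1000000, -1.3000000, 0.0000000)
updated quaternion q' = (0.0100, 0.0050, -0.0649, 0.9978)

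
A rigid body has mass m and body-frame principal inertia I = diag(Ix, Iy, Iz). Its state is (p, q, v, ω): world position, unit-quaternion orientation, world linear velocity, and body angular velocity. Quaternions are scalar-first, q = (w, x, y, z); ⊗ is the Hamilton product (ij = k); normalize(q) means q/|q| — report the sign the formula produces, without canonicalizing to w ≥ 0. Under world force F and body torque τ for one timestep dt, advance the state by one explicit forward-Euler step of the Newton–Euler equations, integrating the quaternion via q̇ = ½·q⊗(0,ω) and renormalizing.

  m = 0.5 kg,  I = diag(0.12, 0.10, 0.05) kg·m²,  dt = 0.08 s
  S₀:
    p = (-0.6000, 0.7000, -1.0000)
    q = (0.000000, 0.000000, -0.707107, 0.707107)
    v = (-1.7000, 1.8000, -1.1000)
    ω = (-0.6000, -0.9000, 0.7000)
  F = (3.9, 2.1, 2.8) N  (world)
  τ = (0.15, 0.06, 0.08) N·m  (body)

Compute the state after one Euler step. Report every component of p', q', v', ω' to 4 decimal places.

p' = (-0.7360, 0.8440, -1.0880)
q' = (-0.0452, 0.0056, -0.7231, 0.6892)
v' = (-1.0760, 2.1360, -0.6520)
ω' = (-0.5210, -0.8285, 0.8453)

new position p' = (-0.7360, 0.8440, -1.0880)
v + (F/m)dt = (-1.0760, 2.1360, -0.6520)
ω×(Iω) gyroscopic = (0.0315, -0.0294, -0.0108)
α = I⁻¹(τ − ω×Iω) = (0.9875, 0.8940, 1.8160)
ω + α·dt = (-0.5210, -0.8285, 0.8453)
Hamilton product q⊗(0,ω) = (-1.1313712, 0.1414214, -0.4242642, -0.4242642)
q + ½dt·q⊗(0,ω), renormalized = (-0.0452, 0.0056, -0.7231, 0.6892)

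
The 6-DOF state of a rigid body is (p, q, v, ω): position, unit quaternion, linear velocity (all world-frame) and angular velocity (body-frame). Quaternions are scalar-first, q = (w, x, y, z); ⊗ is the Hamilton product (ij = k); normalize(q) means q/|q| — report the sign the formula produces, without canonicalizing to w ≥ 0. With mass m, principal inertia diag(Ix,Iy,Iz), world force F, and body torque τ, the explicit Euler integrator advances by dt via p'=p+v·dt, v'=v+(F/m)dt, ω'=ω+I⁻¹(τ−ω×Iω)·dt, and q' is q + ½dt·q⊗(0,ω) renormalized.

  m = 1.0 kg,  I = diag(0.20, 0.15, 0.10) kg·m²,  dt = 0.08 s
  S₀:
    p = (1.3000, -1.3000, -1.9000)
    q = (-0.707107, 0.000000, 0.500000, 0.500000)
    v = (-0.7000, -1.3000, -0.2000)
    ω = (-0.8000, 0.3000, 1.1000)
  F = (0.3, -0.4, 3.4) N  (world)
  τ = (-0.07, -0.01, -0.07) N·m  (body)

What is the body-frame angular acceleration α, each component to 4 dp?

α = (-0.2675, 0.5200, -0.8200)

ω×(Iω) gyroscopic = (-0.0165, -0.0880, 0.0120)
(τ − ω×Iω)/I = (-0.2675, 0.5200, -0.8200)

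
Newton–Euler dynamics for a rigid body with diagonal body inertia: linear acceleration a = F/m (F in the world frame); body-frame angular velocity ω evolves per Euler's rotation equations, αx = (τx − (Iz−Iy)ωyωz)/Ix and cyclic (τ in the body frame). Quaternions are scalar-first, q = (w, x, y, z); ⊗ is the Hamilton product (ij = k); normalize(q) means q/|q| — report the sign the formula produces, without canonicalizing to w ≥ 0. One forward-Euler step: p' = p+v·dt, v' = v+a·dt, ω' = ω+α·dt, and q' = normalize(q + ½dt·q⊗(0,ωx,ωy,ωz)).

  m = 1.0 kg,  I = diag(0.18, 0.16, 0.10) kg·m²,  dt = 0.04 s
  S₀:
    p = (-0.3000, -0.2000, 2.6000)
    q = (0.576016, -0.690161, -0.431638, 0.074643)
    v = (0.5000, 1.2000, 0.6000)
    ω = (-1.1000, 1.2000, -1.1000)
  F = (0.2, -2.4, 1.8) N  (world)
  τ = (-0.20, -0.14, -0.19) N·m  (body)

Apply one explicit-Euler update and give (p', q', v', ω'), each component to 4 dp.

p' = (-0.2800, -0.1520, 2.6240)
q' = (0.5724, -0.6946, -0.4343, 0.0359)
v' = (0.5080, 1.1040, 0.6720)
ω' = (-1.1620, 1.1408, -1.1866)

gyro term ω×Iω = (0.0792, 0.0968, 0.0264)
α = I⁻¹(τ − ω×Iω) = (-1.5511, -1.4800, -2.1640)
new body rate ω' = (-1.1620, 1.1408, -1.1866)
2q̇ = q⊗(0,ω) = (-0.1591042, -0.2483874, -0.1500652, -1.9366126)
q + ½dt·q⊗(0,ω), renormalized = (0.5724, -0.6946, -0.4343, 0.0359)
p' = p + v·dt = (-0.2800, -0.1520, 2.6240)
v' = v + a·dt = (0.5080, 1.1040, 0.6720)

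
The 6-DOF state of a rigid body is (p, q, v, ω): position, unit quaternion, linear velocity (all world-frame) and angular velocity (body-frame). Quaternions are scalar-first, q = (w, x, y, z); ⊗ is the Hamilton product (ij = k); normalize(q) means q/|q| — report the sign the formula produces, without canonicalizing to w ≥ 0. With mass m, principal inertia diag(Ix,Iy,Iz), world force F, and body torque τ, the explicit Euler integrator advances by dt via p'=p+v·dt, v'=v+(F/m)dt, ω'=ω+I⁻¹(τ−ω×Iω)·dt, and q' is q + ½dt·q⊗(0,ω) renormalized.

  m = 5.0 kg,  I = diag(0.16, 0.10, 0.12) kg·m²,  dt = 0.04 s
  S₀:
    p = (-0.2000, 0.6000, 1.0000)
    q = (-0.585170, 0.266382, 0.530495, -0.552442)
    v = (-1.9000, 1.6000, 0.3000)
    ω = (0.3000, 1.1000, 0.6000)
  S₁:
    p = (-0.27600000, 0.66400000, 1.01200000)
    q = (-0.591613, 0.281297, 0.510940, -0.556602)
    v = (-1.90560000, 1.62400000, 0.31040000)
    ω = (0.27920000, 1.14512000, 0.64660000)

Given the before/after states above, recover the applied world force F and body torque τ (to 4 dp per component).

Δω = ω₁−ω₀ = (-0.02080000, 0.04512000, 0.04660000)
τ = I·(Δω/dt) + ω₀×(Iω₀) = (-0.0700, 0.1200, 0.1200)
velocity change Δv = (-0.00560000, 0.02400000, 0.01040000)
applied force F = (-0.7000, 3.0000, 1.3000)

F = (-0.7000, 3.0000, 1.3000)
τ = (-0.0700, 0.1200, 0.1200)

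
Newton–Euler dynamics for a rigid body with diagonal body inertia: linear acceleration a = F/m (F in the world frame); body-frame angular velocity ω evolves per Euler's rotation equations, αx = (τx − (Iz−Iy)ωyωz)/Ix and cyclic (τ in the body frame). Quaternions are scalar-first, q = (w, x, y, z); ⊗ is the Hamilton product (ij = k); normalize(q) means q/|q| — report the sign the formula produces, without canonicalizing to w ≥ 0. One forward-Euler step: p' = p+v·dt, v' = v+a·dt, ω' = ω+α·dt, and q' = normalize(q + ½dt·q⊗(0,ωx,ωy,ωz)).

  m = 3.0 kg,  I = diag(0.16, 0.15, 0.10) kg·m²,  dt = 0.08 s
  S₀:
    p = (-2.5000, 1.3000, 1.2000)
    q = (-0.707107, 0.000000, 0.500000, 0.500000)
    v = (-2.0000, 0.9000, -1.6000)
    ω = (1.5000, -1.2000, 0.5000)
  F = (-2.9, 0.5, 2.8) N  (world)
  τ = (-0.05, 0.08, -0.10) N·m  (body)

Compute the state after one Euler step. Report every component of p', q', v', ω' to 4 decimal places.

p' = (-2.6600, 1.3720, 1.0720)
q' = (-0.6909, -0.0084, 0.5622, 0.4544)
v' = (-2.0773, 0.9133, -1.5253)
ω' = (1.4600, -1.1813, 0.4056)

p' = p + v·dt = (-2.6600, 1.3720, 1.0720)
v' = v + a·dt = (-2.0773, 0.9133, -1.5253)
angular accel α = (-0.5000, 0.2333, -1.1800)
new body rate ω' = (1.4600, -1.1813, 0.4056)
Hamilton product q⊗(0,ω) = (0.3500000, -0.2106605, 1.5985284, -1.1035535)
q + ½dt·q⊗(0,ω), renormalized = (-0.6909, -0.0084, 0.5622, 0.4544)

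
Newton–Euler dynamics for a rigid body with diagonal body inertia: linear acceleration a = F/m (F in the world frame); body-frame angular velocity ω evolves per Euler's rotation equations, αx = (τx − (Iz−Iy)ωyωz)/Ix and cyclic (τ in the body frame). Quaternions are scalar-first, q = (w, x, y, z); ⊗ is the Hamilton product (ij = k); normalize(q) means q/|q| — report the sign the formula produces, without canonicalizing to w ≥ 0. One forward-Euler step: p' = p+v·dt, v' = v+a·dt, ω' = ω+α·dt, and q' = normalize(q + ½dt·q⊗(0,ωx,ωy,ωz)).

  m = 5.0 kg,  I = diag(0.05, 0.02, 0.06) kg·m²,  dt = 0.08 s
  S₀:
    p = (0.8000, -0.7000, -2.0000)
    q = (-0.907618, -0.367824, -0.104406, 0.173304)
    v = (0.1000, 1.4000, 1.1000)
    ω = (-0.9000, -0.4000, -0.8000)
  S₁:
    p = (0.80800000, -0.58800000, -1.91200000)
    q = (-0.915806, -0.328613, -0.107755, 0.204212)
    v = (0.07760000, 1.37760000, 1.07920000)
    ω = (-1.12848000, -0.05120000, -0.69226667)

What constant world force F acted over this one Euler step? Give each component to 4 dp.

F = (-1.4000, -1.4000, -1.3000)

v₁ − v₀ = (-0.02240000, -0.02240000, -0.02080000)
applied force F = (-1.4000, -1.4000, -1.3000)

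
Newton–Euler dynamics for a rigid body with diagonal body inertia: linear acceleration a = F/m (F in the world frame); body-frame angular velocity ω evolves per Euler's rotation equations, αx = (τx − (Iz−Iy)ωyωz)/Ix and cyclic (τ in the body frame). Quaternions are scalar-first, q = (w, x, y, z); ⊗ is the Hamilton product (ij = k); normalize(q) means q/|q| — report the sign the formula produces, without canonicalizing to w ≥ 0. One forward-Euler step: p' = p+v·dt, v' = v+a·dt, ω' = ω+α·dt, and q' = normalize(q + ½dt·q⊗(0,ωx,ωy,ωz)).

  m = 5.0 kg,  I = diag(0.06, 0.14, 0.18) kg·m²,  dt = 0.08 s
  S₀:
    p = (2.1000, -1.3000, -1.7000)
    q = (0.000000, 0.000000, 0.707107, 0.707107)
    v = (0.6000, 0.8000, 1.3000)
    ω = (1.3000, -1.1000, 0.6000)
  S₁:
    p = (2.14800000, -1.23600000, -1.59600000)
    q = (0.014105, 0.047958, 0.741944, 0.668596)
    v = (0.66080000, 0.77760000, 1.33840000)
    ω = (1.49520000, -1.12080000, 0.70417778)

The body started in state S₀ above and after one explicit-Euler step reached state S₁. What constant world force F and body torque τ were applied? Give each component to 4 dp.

rate change Δω = (0.19520000, -0.02080000, 0.10417778)
gyro term ω₀×Iω₀ = (-0.0264, -0.0936, -0.1144)
applied torque τ = (0.1200, -0.1300, 0.1200)
v₁ − v₀ = (0.06080000, -0.02240000, 0.03840000)
m·(v₁−v₀)/dt = (3.8000, -1.4000, 2.4000)

F = (3.8000, -1.4000, 2.4000)
τ = (0.1200, -0.1300, 0.1200)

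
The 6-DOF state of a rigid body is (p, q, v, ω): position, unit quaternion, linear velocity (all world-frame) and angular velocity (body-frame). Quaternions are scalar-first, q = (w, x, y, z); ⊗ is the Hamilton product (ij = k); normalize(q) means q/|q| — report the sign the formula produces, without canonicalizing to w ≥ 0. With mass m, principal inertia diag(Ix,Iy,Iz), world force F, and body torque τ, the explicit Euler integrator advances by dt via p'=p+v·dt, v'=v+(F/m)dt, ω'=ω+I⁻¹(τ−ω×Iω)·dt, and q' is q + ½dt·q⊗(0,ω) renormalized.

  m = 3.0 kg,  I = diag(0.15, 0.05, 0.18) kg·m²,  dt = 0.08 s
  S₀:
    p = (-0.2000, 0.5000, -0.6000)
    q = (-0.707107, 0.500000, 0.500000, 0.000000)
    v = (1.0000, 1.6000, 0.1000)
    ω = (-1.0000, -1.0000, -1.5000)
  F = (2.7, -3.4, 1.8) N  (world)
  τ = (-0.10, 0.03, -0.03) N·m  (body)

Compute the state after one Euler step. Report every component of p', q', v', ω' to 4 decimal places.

p' = (-0.1200, 0.6280, -0.5920)
q' = (-0.6649, 0.4966, 0.5564, 0.0423)
v' = (1.0720, 1.5093, 0.1480)
ω' = (-1.1573, -0.8800, -1.4689)

precession coupling ω×(Iω) = (0.1950, -0.0450, -0.1000)
α = I⁻¹(τ − ω×Iω) = (-1.9667, 1.5000, 0.3889)
ω + α·dt = (-1.1573, -0.8800, -1.4689)
2q̇ = q⊗(0,ω) = (1.0000000, -0.0428930, 1.4571070, 1.0606605)
q' = normalize(q + ½dt·q⊗(0,ω)) = (-0.6649, 0.4966, 0.5564, 0.0423)
a = (0.9000, -1.1333, 0.6000)
new position p' = (-0.1200, 0.6280, -0.5920)
v + (F/m)dt = (1.0720, 1.5093, 0.1480)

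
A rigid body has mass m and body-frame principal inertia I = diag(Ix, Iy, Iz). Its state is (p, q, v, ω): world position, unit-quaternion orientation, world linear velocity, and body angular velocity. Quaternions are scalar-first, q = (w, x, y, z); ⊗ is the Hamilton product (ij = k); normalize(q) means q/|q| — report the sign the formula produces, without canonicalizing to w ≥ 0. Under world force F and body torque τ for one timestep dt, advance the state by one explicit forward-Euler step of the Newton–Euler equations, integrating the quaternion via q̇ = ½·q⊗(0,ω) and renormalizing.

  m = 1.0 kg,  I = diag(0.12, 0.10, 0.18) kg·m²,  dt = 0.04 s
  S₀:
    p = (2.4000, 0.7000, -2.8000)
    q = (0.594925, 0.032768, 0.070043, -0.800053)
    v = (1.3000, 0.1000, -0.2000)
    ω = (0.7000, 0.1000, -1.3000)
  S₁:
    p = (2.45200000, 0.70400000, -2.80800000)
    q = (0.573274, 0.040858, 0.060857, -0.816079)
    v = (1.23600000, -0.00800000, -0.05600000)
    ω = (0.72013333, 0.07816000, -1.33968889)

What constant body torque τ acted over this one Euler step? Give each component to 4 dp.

τ = (0.0500, 0.0000, -0.1800)

Δω = ω₁−ω₀ = (0.02013333, -0.02184000, -0.03968889)
precession coupling = (-0.0104, 0.0546, -0.0014)
τ = I·(Δω/dt) + ω₀×(Iω₀) = (0.0500, 0.0000, -0.1800)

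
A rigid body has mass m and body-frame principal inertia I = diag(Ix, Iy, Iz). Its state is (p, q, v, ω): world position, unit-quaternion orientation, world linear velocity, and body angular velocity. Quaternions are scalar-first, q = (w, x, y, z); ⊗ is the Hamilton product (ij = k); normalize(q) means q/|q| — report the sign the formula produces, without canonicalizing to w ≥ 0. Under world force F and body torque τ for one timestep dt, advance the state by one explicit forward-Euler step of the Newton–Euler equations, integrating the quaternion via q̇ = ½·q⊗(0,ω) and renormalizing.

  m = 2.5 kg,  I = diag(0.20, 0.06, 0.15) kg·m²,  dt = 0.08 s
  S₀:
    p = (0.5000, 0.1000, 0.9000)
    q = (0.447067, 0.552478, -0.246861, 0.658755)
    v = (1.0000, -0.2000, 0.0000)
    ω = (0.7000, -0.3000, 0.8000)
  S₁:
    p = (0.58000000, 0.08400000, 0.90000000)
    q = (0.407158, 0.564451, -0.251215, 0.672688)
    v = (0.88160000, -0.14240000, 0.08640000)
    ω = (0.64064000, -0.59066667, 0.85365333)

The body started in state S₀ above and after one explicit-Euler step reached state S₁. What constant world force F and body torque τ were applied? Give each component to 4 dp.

Δv = v₁−v₀ = (-0.11840000, 0.05760000, 0.08640000)
applied force F = (-3.7000, 1.8000, 2.7000)
Δω = ω₁−ω₀ = (-0.05936000, -0.29066667, 0.05365333)
precession coupling = (-0.0216, 0.0280, 0.0294)
τ = I·(Δω/dt) + ω₀×(Iω₀) = (-0.1700, -0.1900, 0.1300)

F = (-3.7000, 1.8000, 2.7000)
τ = (-0.1700, -0.1900, 0.1300)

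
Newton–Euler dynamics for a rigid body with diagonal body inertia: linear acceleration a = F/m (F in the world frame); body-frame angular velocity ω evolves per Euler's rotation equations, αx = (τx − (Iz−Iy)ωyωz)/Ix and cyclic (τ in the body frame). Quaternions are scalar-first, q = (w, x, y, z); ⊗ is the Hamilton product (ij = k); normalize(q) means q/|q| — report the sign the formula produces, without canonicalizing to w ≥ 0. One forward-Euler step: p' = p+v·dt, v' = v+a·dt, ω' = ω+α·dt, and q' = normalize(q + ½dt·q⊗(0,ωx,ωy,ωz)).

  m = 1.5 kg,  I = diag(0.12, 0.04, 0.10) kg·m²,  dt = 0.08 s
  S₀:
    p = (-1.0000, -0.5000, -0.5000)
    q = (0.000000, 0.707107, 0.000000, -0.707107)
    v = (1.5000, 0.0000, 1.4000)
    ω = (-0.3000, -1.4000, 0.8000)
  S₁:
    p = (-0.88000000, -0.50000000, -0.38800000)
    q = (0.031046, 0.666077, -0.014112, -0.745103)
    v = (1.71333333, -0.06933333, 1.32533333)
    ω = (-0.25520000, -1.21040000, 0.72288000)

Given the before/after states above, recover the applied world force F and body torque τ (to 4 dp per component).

F = (4.0000, -1.3000, -1.4000)
τ = (0.0000, 0.0900, -0.1300)

rate change Δω = (0.04480000, 0.18960000, -0.07712000)
ω₀×(Iω₀) = (-0.0672, -0.0048, -0.0336)
applied torque τ = (0.0000, 0.0900, -0.1300)
Δv = v₁−v₀ = (0.21333333, -0.06933333, -0.07466667)
m·(v₁−v₀)/dt = (4.0000, -1.3000, -1.4000)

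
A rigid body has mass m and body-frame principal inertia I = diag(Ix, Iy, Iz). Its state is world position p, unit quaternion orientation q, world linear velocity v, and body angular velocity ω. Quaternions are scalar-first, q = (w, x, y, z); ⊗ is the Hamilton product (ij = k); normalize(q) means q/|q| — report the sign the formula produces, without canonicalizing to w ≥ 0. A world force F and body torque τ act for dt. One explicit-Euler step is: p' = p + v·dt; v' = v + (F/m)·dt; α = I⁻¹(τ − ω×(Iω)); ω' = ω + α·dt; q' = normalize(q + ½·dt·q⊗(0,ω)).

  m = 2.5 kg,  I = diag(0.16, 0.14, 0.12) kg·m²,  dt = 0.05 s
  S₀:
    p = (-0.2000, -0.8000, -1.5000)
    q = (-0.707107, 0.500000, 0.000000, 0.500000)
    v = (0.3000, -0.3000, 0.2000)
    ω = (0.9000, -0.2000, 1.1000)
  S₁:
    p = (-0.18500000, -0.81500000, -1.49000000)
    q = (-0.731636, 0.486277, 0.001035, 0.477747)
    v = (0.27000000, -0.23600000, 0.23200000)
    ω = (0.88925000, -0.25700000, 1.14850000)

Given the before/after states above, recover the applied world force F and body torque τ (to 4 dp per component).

F = (-1.5000, 3.2000, 1.6000)
τ = (-0.0300, -0.1200, 0.1200)

velocity change Δv = (-0.03000000, 0.06400000, 0.03200000)
applied force F = (-1.5000, 3.2000, 1.6000)
ω₁ − ω₀ = (-0.01075000, -0.05700000, 0.04850000)
precession coupling = (0.0044, 0.0396, 0.0036)
τ = I·(Δω/dt) + ω₀×(Iω₀) = (-0.0300, -0.1200, 0.1200)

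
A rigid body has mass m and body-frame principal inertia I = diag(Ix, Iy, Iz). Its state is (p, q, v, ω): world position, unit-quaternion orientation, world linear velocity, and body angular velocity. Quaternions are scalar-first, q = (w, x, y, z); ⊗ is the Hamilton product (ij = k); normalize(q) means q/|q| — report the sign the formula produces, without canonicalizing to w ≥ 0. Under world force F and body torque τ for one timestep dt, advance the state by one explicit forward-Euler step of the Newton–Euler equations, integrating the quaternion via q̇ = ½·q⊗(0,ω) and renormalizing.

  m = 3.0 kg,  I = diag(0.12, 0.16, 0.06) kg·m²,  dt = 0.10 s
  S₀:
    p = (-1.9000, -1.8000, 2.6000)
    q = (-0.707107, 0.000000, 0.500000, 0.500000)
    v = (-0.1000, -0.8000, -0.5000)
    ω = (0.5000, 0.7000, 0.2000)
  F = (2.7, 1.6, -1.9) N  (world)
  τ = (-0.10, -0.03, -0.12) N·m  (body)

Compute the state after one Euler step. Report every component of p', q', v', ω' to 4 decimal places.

linear accel F/m = (0.9000, 0.5333, -0.6333)
p + v·dt = (-1.9100, -1.8800, 2.5500)
v' = v + a·dt = (-0.0100, -0.7467, -0.5633)
α = I⁻¹(τ − ω×Iω) = (-0.7167, -0.2250, -2.2333)
ω' = ω + α·dt = (0.4283, 0.6775, -0.0233)
Hamilton product q⊗(0,ω) = (-0.4500000, -0.6035535, -0.2449749, -0.3914214)
q + ½dt·q⊗(0,ω), renormalized = (-0.7289, -0.0301, 0.4873, 0.4800)

p' = (-1.9100, -1.8800, 2.5500)
q' = (-0.7289, -0.0301, 0.4873, 0.4800)
v' = (-0.0100, -0.7467, -0.5633)
ω' = (0.4283, 0.6775, -0.0233)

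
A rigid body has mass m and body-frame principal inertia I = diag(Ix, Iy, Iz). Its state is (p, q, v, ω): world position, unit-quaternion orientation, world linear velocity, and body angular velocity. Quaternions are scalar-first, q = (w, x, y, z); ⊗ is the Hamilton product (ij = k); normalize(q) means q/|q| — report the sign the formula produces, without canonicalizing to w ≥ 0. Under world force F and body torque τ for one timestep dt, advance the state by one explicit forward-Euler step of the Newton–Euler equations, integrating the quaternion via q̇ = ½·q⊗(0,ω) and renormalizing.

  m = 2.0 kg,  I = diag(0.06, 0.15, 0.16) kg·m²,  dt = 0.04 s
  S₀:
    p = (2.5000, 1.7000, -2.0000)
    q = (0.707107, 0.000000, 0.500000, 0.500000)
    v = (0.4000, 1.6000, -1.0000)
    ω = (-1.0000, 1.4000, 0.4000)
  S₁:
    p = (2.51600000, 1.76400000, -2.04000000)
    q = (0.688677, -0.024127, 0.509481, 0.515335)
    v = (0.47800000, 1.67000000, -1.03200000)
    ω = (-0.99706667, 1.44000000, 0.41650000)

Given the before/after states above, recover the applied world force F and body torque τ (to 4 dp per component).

velocity change Δv = (0.07800000, 0.07000000, -0.03200000)
F = m·Δv/dt = (3.9000, 3.5000, -1.6000)
rate change Δω = (0.00293333, 0.04000000, 0.01650000)
ω₀×(Iω₀) = (0.0056, 0.0400, -0.1260)
τ = I·(Δω/dt) + ω₀×(Iω₀) = (0.0100, 0.1900, -0.0600)

F = (3.9000, 3.5000, -1.6000)
τ = (0.0100, 0.1900, -0.0600)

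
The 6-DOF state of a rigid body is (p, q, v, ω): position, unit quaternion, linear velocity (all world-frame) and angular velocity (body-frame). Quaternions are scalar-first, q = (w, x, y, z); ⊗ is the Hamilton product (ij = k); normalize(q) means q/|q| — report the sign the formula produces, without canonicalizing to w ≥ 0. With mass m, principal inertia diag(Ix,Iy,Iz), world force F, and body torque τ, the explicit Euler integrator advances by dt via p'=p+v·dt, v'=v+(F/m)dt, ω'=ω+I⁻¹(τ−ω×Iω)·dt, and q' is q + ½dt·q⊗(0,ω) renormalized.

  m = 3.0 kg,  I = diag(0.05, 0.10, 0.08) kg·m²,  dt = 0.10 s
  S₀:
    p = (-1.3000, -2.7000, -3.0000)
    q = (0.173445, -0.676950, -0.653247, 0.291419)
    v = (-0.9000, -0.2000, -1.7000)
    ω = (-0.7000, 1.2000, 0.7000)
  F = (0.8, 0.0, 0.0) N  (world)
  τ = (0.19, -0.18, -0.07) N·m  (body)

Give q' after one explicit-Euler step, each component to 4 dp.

Hamilton product q⊗(0,ω) = (0.1060381, -0.9283872, 0.4780057, -1.1482014)
q' = normalize(q + ½dt·q⊗(0,ω)) = (0.1782, -0.7212, -0.6275, 0.2333)

q' = (0.1782, -0.7212, -0.6275, 0.2333)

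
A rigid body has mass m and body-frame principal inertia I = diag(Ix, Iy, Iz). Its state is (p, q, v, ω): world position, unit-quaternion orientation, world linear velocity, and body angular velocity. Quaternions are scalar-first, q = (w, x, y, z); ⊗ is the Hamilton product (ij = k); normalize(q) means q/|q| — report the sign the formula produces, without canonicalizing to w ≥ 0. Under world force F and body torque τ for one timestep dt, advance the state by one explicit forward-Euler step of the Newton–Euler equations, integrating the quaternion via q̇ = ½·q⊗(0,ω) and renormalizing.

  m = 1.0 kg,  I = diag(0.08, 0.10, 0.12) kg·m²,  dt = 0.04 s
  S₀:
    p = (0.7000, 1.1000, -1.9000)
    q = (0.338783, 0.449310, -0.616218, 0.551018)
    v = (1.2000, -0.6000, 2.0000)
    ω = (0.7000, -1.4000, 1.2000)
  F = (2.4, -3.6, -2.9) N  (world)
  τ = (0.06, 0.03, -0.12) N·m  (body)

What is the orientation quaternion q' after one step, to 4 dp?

q' = (0.3018, 0.4543, -0.6283, 0.5548)

2q̇ = q⊗(0,ω) = (-1.8384438, 0.2691117, -0.6277556, 0.2088582)
q' = normalize(q + ½dt·q⊗(0,ω)) = (0.3018, 0.4543, -0.6283, 0.5548)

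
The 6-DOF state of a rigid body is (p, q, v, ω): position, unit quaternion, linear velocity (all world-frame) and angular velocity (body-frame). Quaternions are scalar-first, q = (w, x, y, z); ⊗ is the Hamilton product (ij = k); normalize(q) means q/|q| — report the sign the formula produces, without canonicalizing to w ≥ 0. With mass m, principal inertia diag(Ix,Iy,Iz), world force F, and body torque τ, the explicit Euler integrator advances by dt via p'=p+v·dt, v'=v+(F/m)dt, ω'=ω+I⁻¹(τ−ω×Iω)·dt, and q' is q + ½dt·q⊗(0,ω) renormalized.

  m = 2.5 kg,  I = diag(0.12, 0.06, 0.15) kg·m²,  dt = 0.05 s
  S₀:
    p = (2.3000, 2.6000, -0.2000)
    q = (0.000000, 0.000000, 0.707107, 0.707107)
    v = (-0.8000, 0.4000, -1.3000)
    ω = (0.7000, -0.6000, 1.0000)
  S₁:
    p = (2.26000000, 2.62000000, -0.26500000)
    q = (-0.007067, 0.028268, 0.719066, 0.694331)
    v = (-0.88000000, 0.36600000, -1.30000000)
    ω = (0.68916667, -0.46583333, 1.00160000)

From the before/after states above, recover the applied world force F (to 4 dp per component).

F = (-4.0000, -1.7000, 0.0000)

v₁ − v₀ = (-0.08000000, -0.03400000, 0.00000000)
F = m·Δv/dt = (-4.0000, -1.7000, 0.0000)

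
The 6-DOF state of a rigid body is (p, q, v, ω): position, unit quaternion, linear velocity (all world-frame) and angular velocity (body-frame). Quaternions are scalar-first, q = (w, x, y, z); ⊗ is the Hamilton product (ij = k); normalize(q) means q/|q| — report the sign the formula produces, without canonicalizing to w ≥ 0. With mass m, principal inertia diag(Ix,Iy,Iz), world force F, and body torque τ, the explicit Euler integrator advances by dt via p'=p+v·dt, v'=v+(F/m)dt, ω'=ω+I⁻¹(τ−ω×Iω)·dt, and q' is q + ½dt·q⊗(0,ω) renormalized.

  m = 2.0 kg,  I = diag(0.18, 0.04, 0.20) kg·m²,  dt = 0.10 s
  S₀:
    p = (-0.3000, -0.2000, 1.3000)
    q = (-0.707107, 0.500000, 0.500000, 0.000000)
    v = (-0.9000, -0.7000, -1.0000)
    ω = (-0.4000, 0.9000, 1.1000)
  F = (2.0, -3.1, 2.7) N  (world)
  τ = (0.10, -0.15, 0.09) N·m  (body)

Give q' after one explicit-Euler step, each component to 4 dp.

q' = (-0.7177, 0.5402, 0.4395, -0.0064)

2q̇ = q⊗(0,ω) = (-0.2500000, 0.8328428, -1.1863963, -0.1278177)
updated quaternion q' = (-0.7177, 0.5402, 0.4395, -0.0064)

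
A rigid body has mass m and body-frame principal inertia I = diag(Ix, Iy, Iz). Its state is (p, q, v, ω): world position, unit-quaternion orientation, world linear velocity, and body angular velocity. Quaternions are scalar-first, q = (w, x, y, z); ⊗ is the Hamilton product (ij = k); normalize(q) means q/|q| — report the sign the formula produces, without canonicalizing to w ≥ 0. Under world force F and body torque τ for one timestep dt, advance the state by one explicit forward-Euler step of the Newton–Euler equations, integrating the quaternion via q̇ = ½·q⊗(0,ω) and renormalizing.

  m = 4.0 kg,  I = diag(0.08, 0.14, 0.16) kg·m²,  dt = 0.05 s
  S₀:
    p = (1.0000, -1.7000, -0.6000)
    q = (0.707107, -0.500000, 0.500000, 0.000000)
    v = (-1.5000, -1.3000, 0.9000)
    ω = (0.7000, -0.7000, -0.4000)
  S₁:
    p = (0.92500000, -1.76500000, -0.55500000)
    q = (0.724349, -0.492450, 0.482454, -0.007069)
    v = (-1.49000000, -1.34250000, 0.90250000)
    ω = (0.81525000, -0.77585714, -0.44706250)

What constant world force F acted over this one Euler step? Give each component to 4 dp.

Δv = v₁−v₀ = (0.01000000, -0.04250000, 0.00250000)
F = m·Δv/dt = (0.8000, -3.4000, 0.2000)

F = (0.8000, -3.4000, 0.2000)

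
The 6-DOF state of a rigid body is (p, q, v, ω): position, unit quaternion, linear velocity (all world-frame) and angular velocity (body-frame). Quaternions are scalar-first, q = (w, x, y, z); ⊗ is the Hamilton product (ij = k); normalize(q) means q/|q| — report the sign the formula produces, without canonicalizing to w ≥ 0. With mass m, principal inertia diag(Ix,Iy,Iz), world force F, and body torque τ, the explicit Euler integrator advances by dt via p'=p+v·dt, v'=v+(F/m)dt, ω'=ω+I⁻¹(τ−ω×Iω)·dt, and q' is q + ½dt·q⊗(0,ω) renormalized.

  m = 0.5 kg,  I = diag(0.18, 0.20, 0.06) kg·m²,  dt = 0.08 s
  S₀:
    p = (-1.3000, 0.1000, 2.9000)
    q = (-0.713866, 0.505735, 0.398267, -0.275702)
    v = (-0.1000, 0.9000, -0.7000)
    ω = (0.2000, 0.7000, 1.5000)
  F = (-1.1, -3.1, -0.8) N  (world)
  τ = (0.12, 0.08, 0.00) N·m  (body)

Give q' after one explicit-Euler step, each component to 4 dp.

Hamilton product q⊗(0,ω) = (0.0336191, 0.6476187, -1.3134491, -0.7964379)
q + ½dt·q⊗(0,ω), renormalized = (-0.7109, 0.5305, 0.3450, -0.3069)

q' = (-0.7109, 0.5305, 0.3450, -0.3069)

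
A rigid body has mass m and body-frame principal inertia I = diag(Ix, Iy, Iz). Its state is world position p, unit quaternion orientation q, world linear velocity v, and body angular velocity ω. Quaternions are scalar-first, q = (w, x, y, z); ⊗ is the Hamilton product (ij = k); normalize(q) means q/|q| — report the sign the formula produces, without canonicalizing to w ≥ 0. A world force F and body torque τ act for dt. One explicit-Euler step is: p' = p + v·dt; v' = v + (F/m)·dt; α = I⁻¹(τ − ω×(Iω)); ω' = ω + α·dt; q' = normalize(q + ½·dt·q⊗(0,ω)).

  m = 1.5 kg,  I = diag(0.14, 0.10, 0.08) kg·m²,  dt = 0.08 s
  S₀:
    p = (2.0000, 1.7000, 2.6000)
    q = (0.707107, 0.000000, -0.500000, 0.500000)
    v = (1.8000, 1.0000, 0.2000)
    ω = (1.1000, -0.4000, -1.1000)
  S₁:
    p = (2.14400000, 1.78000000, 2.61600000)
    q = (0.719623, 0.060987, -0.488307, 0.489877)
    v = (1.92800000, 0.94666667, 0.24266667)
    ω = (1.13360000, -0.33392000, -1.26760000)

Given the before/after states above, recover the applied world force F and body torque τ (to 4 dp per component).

Δω = ω₁−ω₀ = (0.03360000, 0.06608000, -0.16760000)
precession coupling = (-0.0088, -0.0726, 0.0176)
τ = I·(Δω/dt) + ω₀×(Iω₀) = (0.0500, 0.0100, -0.1500)
velocity change Δv = (0.12800000, -0.05333333, 0.04266667)
F = m·Δv/dt = (2.4000, -1.0000, 0.8000)

F = (2.4000, -1.0000, 0.8000)
τ = (0.0500, 0.0100, -0.1500)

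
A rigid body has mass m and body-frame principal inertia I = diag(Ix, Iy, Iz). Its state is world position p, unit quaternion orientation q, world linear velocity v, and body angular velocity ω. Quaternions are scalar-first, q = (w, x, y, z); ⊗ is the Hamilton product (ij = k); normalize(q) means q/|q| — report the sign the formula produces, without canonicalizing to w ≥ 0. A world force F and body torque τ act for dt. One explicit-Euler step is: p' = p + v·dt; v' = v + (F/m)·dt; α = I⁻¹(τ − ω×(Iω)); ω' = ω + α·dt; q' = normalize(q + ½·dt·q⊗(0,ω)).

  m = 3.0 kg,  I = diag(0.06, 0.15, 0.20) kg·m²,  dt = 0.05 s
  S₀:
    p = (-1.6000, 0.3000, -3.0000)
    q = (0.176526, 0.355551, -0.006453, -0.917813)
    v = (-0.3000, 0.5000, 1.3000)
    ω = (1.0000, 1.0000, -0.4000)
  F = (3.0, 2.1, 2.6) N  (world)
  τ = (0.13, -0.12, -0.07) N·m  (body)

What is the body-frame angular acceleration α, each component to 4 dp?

precession coupling ω×(Iω) = (-0.0200, 0.0560, 0.0900)
α = I⁻¹(τ − ω×Iω) = (2.5000, -1.1733, -0.8000)

α = (2.5000, -1.1733, -0.8000)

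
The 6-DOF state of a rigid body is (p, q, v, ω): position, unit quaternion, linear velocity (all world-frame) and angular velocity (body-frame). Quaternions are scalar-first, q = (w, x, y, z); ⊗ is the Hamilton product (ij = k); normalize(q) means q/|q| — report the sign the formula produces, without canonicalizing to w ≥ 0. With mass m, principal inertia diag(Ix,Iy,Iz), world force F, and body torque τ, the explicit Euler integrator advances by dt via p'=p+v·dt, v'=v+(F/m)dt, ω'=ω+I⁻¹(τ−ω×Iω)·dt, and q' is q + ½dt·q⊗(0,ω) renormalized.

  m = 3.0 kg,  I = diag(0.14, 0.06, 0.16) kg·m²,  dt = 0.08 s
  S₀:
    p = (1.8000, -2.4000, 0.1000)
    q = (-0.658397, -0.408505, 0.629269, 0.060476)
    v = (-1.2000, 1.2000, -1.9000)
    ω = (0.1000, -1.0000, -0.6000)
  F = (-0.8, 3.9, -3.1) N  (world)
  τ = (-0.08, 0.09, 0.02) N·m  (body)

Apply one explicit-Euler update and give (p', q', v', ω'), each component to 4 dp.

p' = (1.7040, -2.3040, -0.0520)
q' = (-0.6295, -0.4234, 0.6453, 0.0900)
v' = (-1.2213, 1.3040, -1.9827)
ω' = (0.0200, -0.8816, -0.5940)

gyro term ω×Iω = (0.0600, 0.0012, 0.0080)
(τ − ω×Iω)/I = (-1.0000, 1.4800, 0.0750)
new body rate ω' = (0.0200, -0.8816, -0.5940)
q⊗(0,ω) = (0.7064051, -0.3829251, 0.4193416, 0.7406163)
q + ½dt·q⊗(0,ω), renormalized = (-0.6295, -0.4234, 0.6453, 0.0900)
a = (-0.2667, 1.3000, -1.0333)
p + v·dt = (1.7040, -2.3040, -0.0520)
v + (F/m)dt = (-1.2213, 1.3040, -1.9827)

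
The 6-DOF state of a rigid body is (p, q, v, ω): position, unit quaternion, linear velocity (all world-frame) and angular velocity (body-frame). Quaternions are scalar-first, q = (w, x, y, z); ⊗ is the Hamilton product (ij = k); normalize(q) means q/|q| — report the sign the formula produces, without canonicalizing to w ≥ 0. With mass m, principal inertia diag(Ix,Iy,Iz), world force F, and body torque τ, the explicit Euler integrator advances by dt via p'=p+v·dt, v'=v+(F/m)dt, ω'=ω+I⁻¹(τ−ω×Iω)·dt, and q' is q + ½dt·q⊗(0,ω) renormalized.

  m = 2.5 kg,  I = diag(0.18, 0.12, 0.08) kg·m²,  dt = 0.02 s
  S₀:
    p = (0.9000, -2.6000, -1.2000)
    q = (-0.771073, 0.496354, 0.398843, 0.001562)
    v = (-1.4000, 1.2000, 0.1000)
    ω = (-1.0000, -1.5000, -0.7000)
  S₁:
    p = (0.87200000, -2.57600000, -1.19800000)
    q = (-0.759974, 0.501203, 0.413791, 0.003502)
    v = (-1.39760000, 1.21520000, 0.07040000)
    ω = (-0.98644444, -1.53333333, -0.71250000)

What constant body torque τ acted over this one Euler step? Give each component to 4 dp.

rate change Δω = (0.01355556, -0.03333333, -0.01250000)
I·α + gyro = (0.0800, -0.1300, -0.1400)

τ = (0.0800, -0.1300, -0.1400)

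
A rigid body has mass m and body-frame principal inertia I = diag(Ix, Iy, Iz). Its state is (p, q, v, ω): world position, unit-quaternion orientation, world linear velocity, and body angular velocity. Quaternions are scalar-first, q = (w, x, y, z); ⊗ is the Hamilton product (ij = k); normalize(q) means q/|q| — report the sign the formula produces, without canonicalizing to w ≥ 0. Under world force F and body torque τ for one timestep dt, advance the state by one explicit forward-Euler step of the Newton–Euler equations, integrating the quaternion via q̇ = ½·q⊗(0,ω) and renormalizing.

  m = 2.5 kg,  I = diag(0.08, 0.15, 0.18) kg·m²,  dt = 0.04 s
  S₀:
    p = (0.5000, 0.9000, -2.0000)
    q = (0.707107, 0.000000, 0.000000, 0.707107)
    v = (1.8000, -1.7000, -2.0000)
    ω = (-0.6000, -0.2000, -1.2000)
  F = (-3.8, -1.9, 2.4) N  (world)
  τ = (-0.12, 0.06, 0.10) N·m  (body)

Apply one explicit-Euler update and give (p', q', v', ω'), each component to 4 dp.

p' = (0.5720, 0.8320, -2.0800)
q' = (0.7238, -0.0057, -0.0113, 0.6899)
v' = (1.7392, -1.7304, -1.9616)
ω' = (-0.6636, -0.1648, -1.1796)

a = (-1.5200, -0.7600, 0.9600)
new position p' = (0.5720, 0.8320, -2.0800)
new velocity v' = (1.7392, -1.7304, -1.9616)
ω×(Iω) gyroscopic = (0.0072, -0.0720, 0.0084)
α = I⁻¹(τ − ω×Iω) = (-1.5900, 0.8800, 0.5089)
new body rate ω' = (-0.6636, -0.1648, -1.1796)
2q̇ = q⊗(0,ω) = (0.8485284, -0.2828428, -0.5656856, -0.8485284)
q + ½dt·q⊗(0,ω), renormalized = (0.7238, -0.0057, -0.0113, 0.6899)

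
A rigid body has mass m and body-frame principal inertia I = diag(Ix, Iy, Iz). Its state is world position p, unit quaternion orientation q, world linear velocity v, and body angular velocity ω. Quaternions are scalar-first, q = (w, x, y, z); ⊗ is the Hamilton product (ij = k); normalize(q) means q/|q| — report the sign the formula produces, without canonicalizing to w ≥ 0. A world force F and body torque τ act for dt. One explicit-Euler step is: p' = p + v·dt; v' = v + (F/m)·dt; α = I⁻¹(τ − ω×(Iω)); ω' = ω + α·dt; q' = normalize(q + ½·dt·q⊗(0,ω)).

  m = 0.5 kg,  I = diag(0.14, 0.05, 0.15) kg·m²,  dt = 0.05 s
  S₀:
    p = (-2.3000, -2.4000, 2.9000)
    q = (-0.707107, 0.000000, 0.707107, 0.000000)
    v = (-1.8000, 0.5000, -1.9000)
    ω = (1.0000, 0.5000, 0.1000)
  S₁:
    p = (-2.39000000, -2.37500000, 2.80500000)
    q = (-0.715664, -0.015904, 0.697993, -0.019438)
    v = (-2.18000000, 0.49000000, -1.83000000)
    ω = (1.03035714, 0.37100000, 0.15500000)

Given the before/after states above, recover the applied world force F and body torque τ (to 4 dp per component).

F = (-3.8000, -0.1000, 0.7000)
τ = (0.0900, -0.1300, 0.1200)

Δω = ω₁−ω₀ = (0.03035714, -0.12900000, 0.05500000)
ω₀×(Iω₀) = (0.0050, -0.0010, -0.0450)
I·α + gyro = (0.0900, -0.1300, 0.1200)
Δv = v₁−v₀ = (-0.38000000, -0.01000000, 0.07000000)
m·(v₁−v₀)/dt = (-3.8000, -0.1000, 0.7000)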